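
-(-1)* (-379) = -379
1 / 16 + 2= 33 / 16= 2.06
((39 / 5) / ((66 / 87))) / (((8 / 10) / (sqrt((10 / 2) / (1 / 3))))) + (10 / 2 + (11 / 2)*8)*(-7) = -343 + 1131*sqrt(15) / 88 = -293.22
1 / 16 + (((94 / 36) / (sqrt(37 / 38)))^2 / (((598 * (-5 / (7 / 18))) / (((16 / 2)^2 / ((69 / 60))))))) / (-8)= 0.07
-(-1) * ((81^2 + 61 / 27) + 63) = 178909 / 27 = 6626.26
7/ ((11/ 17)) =119/ 11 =10.82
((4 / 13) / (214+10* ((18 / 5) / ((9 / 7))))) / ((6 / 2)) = 0.00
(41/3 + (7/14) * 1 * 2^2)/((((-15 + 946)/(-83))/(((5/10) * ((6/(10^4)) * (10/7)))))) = -3901/6517000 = -0.00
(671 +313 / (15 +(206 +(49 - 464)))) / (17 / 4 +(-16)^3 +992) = -86574 / 400901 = -0.22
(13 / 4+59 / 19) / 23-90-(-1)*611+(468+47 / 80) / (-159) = 125269807 / 241680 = 518.33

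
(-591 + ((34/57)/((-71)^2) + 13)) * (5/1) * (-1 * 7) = 5812826320/287337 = 20230.00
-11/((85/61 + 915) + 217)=-671/69137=-0.01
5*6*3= 90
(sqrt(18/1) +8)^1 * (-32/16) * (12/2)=-96 - 36 * sqrt(2)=-146.91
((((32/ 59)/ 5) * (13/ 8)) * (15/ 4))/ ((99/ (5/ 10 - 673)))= -17485/ 3894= -4.49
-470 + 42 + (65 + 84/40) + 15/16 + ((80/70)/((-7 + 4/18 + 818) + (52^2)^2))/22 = -5837165797317/16216038608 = -359.96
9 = 9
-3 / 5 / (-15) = 1 / 25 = 0.04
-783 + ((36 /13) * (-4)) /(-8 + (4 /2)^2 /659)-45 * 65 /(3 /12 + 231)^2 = -781.67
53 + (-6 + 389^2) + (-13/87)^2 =1145704561/7569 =151368.02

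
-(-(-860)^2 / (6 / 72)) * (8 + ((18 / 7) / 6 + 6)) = 896395200 / 7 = 128056457.14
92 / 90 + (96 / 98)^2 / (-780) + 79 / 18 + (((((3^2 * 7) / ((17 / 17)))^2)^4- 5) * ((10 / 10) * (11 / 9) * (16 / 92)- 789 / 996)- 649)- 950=-154266962579656315997081 / 1072541106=-143833147015678.41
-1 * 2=-2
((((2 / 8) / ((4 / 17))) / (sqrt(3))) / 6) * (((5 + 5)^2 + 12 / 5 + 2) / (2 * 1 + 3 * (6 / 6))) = 493 * sqrt(3) / 400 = 2.13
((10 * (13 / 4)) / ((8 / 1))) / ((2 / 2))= 65 / 16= 4.06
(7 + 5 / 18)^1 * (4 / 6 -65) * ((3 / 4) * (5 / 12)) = -126415 / 864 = -146.31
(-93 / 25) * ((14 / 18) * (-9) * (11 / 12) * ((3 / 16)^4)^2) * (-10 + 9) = -15661107 / 429496729600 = -0.00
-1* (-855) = 855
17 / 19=0.89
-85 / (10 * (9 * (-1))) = 17 / 18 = 0.94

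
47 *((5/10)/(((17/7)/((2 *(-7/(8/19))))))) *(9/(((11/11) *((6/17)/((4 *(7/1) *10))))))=-4594485/2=-2297242.50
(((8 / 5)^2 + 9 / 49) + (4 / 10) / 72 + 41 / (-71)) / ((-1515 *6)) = -6800011 / 28461699000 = -0.00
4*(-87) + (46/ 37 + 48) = -11054/ 37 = -298.76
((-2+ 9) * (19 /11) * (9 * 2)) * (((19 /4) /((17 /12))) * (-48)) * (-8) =52399872 /187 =280213.22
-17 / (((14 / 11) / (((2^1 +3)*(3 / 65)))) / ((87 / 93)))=-16269 / 5642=-2.88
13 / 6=2.17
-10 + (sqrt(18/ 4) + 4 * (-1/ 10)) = -52/ 5 + 3 * sqrt(2)/ 2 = -8.28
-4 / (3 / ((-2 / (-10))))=-4 / 15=-0.27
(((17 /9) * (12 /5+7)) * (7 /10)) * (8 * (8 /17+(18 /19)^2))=11049136 /81225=136.03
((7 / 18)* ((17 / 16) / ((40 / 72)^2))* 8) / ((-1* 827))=-1071 / 82700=-0.01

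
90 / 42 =15 / 7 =2.14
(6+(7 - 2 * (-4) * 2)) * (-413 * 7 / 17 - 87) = -126730 / 17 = -7454.71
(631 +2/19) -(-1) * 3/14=167931/266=631.32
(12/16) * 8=6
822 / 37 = 22.22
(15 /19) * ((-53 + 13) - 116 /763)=-459540 /14497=-31.70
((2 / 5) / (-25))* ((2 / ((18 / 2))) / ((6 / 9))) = -2 / 375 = -0.01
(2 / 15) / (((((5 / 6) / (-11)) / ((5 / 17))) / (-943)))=41492 / 85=488.14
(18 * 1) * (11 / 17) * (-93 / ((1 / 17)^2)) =-313038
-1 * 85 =-85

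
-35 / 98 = -5 / 14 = -0.36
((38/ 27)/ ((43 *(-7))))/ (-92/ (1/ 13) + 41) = 38/ 9386685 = 0.00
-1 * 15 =-15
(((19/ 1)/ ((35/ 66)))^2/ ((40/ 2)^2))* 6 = 1179387/ 61250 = 19.26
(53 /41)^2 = 2809 /1681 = 1.67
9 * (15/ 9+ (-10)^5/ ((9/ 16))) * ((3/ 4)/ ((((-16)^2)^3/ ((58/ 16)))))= -139198695/ 536870912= -0.26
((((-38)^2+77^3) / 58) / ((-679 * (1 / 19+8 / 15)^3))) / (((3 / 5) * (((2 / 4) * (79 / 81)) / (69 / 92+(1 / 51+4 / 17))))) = -97801298915653125 / 492666678328076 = -198.51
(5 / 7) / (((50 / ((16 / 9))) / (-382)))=-3056 / 315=-9.70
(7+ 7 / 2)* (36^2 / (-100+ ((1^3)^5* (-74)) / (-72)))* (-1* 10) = 699840 / 509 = 1374.93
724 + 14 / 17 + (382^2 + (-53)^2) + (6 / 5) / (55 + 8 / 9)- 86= 149371.85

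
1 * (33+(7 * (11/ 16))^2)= 14377/ 256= 56.16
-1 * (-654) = 654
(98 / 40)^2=2401 / 400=6.00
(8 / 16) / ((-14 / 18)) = -9 / 14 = -0.64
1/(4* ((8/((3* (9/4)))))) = 27/128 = 0.21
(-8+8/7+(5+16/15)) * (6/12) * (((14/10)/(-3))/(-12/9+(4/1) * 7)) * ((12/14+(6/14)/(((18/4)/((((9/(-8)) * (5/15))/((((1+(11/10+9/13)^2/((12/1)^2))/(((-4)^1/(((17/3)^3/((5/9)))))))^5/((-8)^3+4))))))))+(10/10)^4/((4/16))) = 384960202025119461761355249581194602015641486001415427/11458772855951648478511689830948851308712219994372394000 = 0.03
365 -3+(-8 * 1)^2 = 426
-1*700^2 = -490000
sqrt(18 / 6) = sqrt(3) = 1.73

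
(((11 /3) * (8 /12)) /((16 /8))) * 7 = 8.56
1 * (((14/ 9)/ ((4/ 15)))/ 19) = 35/ 114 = 0.31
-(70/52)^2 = -1225/676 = -1.81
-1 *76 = -76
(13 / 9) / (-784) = -13 / 7056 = -0.00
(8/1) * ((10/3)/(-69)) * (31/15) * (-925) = 458800/621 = 738.81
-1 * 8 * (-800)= 6400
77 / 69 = 1.12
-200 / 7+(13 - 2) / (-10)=-2077 / 70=-29.67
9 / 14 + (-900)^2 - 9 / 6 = 809999.14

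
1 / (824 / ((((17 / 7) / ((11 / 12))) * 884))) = 22542 / 7931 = 2.84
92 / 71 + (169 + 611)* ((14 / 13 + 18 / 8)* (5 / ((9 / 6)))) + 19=615591 / 71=8670.30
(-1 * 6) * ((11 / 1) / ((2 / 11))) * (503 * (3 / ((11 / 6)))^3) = -8800488 / 11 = -800044.36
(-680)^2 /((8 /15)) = 867000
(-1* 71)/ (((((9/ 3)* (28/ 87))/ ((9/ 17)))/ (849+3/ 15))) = -39341313/ 1190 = -33059.93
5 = 5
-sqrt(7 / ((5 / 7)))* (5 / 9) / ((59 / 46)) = -1.36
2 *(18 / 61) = 0.59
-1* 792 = -792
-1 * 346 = -346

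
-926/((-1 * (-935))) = -926/935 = -0.99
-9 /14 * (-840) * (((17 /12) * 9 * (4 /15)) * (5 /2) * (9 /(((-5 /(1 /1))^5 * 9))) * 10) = -1836 /125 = -14.69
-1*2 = -2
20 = 20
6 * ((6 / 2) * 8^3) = 9216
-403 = -403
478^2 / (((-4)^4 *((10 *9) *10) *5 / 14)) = 399847 / 144000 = 2.78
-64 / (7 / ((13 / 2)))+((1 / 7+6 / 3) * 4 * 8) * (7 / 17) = -3712 / 119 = -31.19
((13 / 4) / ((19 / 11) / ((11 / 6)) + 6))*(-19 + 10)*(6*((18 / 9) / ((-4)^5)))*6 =42471 / 143360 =0.30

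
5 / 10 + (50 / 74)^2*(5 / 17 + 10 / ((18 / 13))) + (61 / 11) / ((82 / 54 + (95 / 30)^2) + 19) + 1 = 77728198151 / 15201970146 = 5.11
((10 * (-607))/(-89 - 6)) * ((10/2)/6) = 3035/57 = 53.25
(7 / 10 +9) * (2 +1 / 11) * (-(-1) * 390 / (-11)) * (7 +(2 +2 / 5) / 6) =-3219333 / 605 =-5321.21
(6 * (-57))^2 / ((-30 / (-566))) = 11033604 / 5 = 2206720.80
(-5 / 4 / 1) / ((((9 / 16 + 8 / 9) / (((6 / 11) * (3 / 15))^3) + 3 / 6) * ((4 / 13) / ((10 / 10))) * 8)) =-15795 / 34787927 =-0.00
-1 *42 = -42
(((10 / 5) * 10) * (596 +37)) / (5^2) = 2532 / 5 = 506.40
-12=-12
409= 409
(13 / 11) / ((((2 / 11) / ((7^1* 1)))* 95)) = 91 / 190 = 0.48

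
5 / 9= 0.56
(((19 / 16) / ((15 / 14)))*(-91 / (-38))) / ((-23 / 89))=-56693 / 5520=-10.27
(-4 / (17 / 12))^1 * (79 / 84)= -316 / 119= -2.66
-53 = -53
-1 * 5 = -5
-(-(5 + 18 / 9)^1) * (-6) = -42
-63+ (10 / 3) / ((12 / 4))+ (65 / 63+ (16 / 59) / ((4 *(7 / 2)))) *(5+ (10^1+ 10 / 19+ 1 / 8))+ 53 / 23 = -560499865 / 12994632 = -43.13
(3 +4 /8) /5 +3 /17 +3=659 /170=3.88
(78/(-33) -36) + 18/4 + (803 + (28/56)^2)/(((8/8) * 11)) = 1723/44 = 39.16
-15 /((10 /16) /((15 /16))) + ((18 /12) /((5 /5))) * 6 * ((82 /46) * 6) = 3393 /46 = 73.76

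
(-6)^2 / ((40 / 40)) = 36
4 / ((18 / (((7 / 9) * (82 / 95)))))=1148 / 7695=0.15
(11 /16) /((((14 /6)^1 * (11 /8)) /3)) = 9 /14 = 0.64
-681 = -681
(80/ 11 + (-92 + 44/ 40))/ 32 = -9199/ 3520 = -2.61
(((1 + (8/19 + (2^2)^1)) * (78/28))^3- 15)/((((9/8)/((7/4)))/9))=48005.72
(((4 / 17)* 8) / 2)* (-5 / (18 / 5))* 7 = -1400 / 153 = -9.15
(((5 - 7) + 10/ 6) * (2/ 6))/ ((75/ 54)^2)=-36/ 625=-0.06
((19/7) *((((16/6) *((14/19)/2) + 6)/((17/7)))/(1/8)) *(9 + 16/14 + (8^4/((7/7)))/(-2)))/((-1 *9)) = 5046640/357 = 14136.25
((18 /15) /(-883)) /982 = -3 /2167765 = -0.00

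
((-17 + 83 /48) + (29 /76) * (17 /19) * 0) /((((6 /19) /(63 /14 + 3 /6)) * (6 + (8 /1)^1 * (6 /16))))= -69635 /2592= -26.87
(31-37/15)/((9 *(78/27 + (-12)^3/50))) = -1070/10689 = -0.10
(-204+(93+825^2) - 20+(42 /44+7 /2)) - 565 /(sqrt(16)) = 29935717 /44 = 680357.20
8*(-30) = -240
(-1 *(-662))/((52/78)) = 993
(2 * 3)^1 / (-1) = -6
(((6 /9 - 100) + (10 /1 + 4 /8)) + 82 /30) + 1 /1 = -85.10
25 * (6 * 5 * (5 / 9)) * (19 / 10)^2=9025 / 6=1504.17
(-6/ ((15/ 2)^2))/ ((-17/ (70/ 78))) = 56/ 9945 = 0.01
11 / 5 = 2.20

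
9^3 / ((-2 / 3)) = -2187 / 2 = -1093.50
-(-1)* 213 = 213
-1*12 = -12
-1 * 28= -28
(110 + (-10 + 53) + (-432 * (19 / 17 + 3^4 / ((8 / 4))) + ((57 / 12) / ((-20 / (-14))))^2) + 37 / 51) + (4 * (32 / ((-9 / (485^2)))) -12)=-823323175183 / 244800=-3363248.26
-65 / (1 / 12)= -780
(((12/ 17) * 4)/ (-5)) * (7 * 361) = -121296/ 85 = -1427.01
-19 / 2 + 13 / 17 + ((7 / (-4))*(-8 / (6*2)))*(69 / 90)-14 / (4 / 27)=-313163 / 3060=-102.34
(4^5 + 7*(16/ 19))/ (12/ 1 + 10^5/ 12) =0.12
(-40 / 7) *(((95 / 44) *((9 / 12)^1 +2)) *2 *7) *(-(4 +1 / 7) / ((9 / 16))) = 220400 / 63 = 3498.41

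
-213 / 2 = -106.50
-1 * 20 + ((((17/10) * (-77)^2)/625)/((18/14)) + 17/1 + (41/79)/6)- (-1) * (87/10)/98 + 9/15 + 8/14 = 4742385217/435487500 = 10.89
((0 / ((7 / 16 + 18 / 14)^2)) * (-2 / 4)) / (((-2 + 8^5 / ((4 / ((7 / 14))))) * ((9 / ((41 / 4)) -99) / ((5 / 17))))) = 0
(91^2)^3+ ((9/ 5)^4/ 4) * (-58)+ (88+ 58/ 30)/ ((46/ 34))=48978722981140939/ 86250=567869251955.26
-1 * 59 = -59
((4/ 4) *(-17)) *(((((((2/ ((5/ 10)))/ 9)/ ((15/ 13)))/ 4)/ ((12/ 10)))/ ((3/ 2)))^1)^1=-221/ 243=-0.91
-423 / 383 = -1.10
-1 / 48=-0.02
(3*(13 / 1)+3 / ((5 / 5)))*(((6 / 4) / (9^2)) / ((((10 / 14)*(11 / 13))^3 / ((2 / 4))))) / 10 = 5274997 / 29947500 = 0.18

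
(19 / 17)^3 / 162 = 6859 / 795906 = 0.01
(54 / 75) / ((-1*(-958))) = 9 / 11975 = 0.00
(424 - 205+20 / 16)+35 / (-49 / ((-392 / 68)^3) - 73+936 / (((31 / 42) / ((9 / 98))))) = 23016644647 / 104123868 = 221.05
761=761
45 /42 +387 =388.07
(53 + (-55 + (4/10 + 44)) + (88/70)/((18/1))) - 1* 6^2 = 2038/315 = 6.47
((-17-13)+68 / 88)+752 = 15901 / 22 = 722.77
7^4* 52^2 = 6492304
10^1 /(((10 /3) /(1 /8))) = 3 /8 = 0.38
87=87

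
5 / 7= 0.71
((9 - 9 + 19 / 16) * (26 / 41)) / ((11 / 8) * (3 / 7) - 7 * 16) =-1729 / 255799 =-0.01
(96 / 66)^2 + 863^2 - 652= 90038413 / 121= 744119.12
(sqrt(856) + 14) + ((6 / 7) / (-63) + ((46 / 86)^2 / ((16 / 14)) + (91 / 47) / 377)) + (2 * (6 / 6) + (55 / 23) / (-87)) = 368423286131 / 22722005992 + 2 * sqrt(214) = 45.47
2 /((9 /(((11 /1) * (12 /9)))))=3.26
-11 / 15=-0.73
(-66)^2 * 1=4356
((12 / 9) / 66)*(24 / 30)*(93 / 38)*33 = 124 / 95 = 1.31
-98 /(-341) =98 /341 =0.29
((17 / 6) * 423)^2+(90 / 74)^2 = 7865746821 / 5476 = 1436403.73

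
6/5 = 1.20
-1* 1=-1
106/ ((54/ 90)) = 530/ 3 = 176.67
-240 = -240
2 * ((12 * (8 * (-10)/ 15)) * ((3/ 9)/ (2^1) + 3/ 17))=-43.92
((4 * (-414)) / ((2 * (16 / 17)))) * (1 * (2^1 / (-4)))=439.88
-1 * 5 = -5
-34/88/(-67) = 17/2948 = 0.01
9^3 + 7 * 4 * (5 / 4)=764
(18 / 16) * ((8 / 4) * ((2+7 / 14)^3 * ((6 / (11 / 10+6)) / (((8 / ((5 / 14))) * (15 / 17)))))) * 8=95625 / 7952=12.03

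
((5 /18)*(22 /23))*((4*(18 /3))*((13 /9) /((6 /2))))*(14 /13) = 6160 /1863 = 3.31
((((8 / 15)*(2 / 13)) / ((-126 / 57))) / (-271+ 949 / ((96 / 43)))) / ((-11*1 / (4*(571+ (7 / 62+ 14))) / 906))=106576602112 / 2294897605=46.44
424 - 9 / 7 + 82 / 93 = 275761 / 651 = 423.60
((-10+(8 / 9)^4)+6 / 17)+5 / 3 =-820477 / 111537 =-7.36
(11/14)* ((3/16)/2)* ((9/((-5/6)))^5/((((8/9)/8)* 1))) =-4261625379/43750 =-97408.58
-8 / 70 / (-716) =1 / 6265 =0.00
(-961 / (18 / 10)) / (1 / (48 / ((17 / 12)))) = -307520 / 17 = -18089.41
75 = 75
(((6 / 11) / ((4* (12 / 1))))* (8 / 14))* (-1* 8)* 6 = -24 / 77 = -0.31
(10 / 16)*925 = 4625 / 8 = 578.12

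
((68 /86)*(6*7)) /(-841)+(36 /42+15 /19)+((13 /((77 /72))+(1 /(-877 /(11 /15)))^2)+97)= 1014110054428179449 /9155677408987725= 110.76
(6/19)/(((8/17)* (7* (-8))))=-51/4256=-0.01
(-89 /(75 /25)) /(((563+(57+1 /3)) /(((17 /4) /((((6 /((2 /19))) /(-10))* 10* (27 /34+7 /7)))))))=25721 /12941394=0.00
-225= -225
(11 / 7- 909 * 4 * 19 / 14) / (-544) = 4933 / 544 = 9.07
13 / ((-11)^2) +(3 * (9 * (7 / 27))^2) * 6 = 11871 / 121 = 98.11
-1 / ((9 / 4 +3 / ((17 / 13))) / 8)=-544 / 309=-1.76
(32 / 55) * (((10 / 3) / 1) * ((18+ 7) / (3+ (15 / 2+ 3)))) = 3200 / 891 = 3.59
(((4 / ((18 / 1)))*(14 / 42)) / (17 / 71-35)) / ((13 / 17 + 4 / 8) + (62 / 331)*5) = -399517 / 412693407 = -0.00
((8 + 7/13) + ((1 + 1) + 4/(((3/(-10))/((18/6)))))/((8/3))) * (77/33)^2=-1617/52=-31.10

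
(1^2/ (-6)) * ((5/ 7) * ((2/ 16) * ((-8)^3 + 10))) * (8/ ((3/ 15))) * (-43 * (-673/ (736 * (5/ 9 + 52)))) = 12669225/ 56672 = 223.55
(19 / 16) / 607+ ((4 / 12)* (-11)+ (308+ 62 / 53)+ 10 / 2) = 479484461 / 1544208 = 310.51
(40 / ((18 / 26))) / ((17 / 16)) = 8320 / 153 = 54.38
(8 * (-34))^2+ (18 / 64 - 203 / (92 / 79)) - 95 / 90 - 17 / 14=3422315257 / 46368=73807.70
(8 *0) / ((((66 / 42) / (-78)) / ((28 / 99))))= 0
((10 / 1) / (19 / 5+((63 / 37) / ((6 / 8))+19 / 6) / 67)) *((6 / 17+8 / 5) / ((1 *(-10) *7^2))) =-2469084 / 240437953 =-0.01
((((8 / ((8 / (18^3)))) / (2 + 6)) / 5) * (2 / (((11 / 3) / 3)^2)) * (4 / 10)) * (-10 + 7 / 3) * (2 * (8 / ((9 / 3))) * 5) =-9657792 / 605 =-15963.29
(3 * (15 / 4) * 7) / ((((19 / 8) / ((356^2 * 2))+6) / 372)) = 11880739584 / 2433335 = 4882.49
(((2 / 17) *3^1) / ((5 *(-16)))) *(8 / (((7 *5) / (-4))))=12 / 2975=0.00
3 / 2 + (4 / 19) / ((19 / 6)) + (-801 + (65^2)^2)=12887574059 / 722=17849825.57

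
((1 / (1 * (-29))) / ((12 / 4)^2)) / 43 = -1 / 11223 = -0.00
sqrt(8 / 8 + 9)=sqrt(10)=3.16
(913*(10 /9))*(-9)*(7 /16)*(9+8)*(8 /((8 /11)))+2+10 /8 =-5975559 /8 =-746944.88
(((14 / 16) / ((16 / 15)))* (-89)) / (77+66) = -9345 / 18304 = -0.51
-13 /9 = -1.44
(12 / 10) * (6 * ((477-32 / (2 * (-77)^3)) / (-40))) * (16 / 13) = -15679170504 / 148373225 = -105.67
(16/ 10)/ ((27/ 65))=104/ 27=3.85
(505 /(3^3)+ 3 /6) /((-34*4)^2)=61 /58752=0.00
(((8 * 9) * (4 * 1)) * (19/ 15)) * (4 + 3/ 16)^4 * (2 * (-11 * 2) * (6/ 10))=-37904258601/ 12800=-2961270.20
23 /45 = 0.51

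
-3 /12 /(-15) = 1 /60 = 0.02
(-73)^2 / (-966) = -5329 / 966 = -5.52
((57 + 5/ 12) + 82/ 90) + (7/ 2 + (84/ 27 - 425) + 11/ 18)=-7189/ 20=-359.45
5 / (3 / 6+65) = 10 / 131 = 0.08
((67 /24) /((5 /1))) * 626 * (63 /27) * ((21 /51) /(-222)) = -1027579 /679320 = -1.51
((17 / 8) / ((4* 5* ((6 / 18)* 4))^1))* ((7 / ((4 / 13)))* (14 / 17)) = 1911 / 1280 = 1.49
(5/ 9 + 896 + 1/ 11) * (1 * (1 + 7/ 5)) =355072/ 165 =2151.95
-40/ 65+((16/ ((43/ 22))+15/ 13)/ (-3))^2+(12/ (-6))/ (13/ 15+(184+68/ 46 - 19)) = 735951631954/ 81183501243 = 9.07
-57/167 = -0.34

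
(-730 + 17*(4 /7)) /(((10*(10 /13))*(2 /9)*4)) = -294957 /2800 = -105.34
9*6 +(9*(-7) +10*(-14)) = -149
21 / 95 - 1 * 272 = -25819 / 95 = -271.78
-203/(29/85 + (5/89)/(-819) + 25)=-1257734205/157006789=-8.01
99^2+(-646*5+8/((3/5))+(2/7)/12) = 92181/14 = 6584.36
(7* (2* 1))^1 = 14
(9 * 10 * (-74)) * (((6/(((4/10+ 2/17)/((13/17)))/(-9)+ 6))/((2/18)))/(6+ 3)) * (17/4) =-49675275/1733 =-28664.32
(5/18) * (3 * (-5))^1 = -25/6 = -4.17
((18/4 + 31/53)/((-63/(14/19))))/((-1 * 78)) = 539/706914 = 0.00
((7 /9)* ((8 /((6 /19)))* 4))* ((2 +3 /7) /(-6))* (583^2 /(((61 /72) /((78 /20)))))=-45670205152 /915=-49912792.52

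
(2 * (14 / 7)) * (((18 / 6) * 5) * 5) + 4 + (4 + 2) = 310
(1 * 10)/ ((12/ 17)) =85/ 6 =14.17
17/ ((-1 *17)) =-1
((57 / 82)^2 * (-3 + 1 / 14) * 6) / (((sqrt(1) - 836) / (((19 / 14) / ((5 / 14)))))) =185193 / 4792900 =0.04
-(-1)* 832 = 832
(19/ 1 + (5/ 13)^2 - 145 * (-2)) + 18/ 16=419489/ 1352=310.27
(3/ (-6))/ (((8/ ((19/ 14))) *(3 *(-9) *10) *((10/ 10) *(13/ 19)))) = 361/ 786240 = 0.00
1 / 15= 0.07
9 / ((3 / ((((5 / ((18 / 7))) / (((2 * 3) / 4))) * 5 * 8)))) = 1400 / 9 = 155.56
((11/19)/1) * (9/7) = 99/133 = 0.74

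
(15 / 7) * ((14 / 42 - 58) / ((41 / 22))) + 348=281.69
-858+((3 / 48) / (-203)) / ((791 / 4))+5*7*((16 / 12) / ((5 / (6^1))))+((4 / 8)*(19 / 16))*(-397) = -5332147619 / 5138336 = -1037.72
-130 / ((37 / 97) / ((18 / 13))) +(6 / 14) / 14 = -1710969 / 3626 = -471.86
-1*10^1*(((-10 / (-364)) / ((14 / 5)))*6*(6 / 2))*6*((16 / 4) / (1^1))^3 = -432000 / 637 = -678.18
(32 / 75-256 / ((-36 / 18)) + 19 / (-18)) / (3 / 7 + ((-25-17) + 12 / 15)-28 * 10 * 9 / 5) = -401219 / 1716030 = -0.23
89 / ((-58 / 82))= -3649 / 29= -125.83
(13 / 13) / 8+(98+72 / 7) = 6071 / 56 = 108.41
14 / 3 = 4.67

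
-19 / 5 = -3.80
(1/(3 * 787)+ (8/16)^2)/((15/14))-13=-180847/14166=-12.77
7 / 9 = 0.78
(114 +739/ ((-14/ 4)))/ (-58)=340/ 203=1.67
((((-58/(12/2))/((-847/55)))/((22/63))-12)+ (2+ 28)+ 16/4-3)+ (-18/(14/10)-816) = -1368853/1694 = -808.06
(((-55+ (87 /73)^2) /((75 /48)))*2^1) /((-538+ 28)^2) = -2284208 /8662955625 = -0.00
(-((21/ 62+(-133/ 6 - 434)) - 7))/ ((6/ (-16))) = -344344/ 279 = -1234.21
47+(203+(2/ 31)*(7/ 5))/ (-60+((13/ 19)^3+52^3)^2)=47.00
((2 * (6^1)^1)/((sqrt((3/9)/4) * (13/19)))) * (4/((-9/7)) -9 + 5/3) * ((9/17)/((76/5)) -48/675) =23.02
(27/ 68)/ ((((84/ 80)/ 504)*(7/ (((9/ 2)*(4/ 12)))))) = 4860/ 119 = 40.84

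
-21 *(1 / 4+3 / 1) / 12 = -5.69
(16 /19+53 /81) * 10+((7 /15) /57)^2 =3646433 /243675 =14.96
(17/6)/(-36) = -17/216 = -0.08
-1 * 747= -747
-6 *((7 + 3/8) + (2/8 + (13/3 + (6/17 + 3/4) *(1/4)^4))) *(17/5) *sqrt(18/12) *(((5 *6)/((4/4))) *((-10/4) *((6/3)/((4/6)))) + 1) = 4373159 *sqrt(6)/160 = 66950.05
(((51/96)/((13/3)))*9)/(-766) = -459/318656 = -0.00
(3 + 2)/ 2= 5/ 2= 2.50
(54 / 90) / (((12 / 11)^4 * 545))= 14641 / 18835200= 0.00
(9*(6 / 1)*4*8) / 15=576 / 5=115.20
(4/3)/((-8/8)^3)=-4/3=-1.33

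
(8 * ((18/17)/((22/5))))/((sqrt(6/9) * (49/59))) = 10620 * sqrt(6)/9163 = 2.84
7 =7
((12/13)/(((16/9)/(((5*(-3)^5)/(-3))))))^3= 1307544150375/140608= 9299215.91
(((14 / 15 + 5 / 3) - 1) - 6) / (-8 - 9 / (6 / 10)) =22 / 115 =0.19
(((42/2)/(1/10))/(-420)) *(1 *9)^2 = -81/2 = -40.50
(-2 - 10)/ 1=-12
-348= -348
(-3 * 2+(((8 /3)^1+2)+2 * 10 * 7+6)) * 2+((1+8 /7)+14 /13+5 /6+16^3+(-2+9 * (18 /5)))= 12066017 /2730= 4419.79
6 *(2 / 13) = 12 / 13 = 0.92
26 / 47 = 0.55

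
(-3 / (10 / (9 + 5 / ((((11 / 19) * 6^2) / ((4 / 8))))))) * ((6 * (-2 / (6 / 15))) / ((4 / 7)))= 50561 / 352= 143.64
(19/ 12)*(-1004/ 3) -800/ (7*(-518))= -529.67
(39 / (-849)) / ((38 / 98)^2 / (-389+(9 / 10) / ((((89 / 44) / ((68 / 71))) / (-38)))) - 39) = 399591541531 / 339256446599804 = 0.00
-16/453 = -0.04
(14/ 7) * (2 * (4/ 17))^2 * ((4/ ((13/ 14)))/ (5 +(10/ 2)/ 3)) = 5376/ 18785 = 0.29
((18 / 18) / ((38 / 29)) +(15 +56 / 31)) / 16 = 20697 / 18848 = 1.10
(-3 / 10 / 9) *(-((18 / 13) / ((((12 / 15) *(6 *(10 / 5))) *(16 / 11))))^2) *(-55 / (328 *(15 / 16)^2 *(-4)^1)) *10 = 6655 / 42571776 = 0.00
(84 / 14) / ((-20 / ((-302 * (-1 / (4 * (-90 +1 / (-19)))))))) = 8607 / 34220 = 0.25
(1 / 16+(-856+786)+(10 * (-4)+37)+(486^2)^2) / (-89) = -892616805489 / 1424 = -626837644.30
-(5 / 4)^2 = -25 / 16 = -1.56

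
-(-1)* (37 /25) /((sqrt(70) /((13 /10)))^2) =6253 /175000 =0.04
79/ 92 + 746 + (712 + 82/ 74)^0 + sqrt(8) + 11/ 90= 750.81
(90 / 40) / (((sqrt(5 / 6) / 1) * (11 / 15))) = 27 * sqrt(30) / 44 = 3.36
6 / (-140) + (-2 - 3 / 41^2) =-240593 / 117670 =-2.04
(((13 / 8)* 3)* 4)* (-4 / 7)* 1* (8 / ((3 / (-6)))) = 178.29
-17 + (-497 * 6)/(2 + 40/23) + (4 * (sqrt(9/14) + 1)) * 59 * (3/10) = -159898/215 + 531 * sqrt(14)/35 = -686.95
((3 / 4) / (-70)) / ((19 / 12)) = -9 / 1330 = -0.01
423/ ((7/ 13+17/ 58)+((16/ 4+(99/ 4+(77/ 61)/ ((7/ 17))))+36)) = 38910924/ 6314713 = 6.16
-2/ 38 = -1/ 19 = -0.05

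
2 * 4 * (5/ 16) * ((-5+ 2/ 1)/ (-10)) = 3/ 4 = 0.75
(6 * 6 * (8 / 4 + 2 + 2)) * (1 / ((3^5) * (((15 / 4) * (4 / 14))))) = 112 / 135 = 0.83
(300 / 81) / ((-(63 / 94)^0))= -100 / 27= -3.70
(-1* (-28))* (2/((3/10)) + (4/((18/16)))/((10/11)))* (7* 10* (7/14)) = 93296/9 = 10366.22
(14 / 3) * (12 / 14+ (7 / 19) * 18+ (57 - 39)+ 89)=534.28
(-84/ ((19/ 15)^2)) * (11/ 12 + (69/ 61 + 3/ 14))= -2607975/ 22021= -118.43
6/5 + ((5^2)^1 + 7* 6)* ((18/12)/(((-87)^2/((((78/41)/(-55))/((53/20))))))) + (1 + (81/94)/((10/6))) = 25669156691/9448138810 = 2.72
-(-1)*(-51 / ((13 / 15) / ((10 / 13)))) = -7650 / 169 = -45.27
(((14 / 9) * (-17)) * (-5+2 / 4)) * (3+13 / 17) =448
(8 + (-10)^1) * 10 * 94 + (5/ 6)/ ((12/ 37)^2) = -1617475/ 864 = -1872.08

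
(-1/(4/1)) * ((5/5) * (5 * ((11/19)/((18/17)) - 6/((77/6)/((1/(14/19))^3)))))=3510715/4516281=0.78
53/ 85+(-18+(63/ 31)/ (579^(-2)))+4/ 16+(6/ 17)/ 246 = 294407950607/ 432140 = 681279.10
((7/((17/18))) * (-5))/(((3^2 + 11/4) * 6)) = -420/799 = -0.53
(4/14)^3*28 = 32/49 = 0.65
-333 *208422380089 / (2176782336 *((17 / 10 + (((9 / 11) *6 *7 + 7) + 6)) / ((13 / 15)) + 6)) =-1102762813050899 / 2165535627264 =-509.23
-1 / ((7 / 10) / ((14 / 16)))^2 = -25 / 16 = -1.56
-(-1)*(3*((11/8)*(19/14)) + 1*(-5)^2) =3427/112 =30.60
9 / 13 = 0.69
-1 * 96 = -96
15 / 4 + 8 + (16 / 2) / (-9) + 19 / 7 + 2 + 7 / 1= 5689 / 252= 22.58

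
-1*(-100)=100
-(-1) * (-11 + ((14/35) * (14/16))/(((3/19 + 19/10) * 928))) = -7982523/725696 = -11.00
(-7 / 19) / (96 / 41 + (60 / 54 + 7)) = -369 / 10469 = -0.04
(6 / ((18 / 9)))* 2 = 6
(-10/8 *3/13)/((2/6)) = -45/52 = -0.87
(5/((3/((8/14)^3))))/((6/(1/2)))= 80/3087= 0.03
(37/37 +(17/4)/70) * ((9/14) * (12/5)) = 8019/4900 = 1.64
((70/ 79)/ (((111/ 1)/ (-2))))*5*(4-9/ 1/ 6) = -1750/ 8769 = -0.20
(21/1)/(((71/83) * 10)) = 1743/710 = 2.45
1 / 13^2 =1 / 169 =0.01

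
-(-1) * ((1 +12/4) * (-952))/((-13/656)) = 2498048/13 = 192157.54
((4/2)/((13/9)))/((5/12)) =216/65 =3.32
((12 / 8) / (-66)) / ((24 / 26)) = -13 / 528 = -0.02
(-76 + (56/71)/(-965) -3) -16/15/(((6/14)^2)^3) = -37631972519/149842305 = -251.14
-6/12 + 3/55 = -49/110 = -0.45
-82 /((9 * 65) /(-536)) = 43952 /585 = 75.13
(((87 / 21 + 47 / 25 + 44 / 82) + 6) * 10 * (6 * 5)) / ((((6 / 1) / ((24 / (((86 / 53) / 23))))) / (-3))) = -7909125552 / 12341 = -640882.06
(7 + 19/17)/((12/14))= 161/17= 9.47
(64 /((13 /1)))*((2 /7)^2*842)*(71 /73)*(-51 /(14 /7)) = -390256896 /46501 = -8392.44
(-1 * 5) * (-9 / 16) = 2.81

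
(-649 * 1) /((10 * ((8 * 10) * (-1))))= 649 /800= 0.81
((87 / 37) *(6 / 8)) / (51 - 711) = -87 / 32560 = -0.00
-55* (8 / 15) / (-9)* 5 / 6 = 220 / 81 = 2.72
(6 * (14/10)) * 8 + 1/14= 4709/70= 67.27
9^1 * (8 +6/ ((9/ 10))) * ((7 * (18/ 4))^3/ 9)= 916839/ 2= 458419.50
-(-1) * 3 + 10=13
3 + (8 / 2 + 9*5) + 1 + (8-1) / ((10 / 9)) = 593 / 10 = 59.30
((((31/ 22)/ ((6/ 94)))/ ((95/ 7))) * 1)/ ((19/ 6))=10199/ 19855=0.51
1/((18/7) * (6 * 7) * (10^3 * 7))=1/756000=0.00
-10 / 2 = -5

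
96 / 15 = 6.40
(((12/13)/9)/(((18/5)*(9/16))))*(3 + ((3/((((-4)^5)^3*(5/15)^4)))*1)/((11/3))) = 59055799105/388660985856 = 0.15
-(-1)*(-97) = -97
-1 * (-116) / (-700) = -29 / 175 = -0.17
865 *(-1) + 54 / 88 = -38033 / 44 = -864.39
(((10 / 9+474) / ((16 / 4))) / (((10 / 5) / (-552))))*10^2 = -9834800 / 3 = -3278266.67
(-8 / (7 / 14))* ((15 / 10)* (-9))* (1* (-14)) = -3024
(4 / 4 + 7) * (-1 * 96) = -768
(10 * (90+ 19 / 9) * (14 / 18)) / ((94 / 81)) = 29015 / 47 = 617.34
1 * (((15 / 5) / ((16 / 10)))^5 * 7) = 5315625 / 32768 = 162.22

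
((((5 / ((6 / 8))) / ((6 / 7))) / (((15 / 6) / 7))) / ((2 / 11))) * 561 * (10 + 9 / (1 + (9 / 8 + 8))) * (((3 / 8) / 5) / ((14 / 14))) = 4938857 / 90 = 54876.19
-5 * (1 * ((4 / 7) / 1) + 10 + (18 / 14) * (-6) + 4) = -240 / 7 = -34.29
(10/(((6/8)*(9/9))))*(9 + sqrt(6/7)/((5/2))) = 16*sqrt(42)/21 + 120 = 124.94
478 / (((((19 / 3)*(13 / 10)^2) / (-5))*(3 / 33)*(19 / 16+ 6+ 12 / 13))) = -126192000 / 416689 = -302.84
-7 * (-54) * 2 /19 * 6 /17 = 4536 /323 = 14.04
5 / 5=1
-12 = -12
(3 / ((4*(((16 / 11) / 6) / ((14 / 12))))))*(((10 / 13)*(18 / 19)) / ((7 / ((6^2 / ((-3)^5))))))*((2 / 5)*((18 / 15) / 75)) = -11 / 30875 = -0.00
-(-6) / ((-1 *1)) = -6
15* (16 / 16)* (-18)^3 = -87480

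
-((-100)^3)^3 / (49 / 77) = 11000000000000000000 / 7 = 1571428571428571428.57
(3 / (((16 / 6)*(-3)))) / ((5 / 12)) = -9 / 10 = -0.90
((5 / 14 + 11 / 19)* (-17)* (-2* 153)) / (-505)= -9.64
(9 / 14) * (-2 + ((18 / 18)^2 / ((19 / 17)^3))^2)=-629587737 / 658642334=-0.96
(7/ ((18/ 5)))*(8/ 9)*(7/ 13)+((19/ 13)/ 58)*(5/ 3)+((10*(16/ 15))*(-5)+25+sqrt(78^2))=3092747/ 61074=50.64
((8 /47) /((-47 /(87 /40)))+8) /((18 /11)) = 971003 /198810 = 4.88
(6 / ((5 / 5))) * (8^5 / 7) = 196608 / 7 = 28086.86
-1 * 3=-3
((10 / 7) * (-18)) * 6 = -1080 / 7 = -154.29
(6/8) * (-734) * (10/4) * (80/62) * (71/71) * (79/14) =-2174475/217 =-10020.62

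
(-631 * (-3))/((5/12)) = 22716/5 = 4543.20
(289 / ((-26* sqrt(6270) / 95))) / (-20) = 0.67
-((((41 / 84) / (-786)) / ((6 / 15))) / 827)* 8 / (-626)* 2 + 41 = 175176378641 / 4272594606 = 41.00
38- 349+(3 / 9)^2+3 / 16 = -44741 / 144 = -310.70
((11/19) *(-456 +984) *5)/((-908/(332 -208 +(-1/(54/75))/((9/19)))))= -23731730/116451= -203.79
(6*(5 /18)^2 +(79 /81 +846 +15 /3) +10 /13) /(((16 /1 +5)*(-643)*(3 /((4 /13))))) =-0.01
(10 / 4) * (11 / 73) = 55 / 146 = 0.38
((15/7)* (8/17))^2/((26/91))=7200/2023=3.56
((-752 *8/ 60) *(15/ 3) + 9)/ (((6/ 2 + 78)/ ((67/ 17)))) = -98959/ 4131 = -23.96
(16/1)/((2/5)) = 40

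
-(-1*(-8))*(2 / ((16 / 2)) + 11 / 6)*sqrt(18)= -50*sqrt(2)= -70.71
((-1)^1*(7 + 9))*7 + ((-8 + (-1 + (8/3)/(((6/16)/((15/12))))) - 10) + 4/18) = -1097/9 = -121.89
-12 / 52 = -3 / 13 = -0.23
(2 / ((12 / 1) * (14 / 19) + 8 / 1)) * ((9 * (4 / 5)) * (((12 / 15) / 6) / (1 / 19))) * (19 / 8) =5.14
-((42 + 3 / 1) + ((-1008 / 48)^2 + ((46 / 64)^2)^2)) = -509887777 / 1048576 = -486.27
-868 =-868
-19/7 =-2.71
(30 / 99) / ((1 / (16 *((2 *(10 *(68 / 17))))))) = 12800 / 33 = 387.88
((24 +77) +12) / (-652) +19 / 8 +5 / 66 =2.28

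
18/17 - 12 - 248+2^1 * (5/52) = -114367/442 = -258.75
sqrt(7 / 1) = sqrt(7) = 2.65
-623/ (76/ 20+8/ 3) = -9345/ 97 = -96.34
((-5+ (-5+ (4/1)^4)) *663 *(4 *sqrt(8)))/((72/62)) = 1123564 *sqrt(2) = 1588959.45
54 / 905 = 0.06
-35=-35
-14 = -14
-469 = -469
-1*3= -3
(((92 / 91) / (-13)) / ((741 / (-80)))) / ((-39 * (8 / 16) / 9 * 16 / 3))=-2760 / 3798613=-0.00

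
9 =9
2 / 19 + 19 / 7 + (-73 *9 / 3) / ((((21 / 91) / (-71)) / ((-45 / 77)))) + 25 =-39349.52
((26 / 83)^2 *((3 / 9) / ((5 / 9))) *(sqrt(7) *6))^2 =1036421568 / 1186458025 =0.87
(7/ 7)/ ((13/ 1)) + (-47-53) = -1299/ 13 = -99.92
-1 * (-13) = 13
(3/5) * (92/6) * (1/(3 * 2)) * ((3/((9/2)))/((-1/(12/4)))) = -46/15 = -3.07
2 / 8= 0.25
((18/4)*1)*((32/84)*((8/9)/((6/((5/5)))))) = 16/63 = 0.25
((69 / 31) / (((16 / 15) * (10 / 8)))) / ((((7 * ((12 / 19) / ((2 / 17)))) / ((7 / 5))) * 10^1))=1311 / 210800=0.01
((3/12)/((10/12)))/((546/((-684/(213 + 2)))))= -171/97825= -0.00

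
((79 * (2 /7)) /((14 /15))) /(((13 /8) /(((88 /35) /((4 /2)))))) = 83424 /4459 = 18.71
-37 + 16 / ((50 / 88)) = -221 / 25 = -8.84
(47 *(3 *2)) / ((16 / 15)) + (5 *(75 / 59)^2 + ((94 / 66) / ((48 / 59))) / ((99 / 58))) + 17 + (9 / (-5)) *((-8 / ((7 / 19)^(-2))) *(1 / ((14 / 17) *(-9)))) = 35744044542223 / 123163384410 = 290.22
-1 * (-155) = 155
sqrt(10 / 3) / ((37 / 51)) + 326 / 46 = 17 *sqrt(30) / 37 + 163 / 23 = 9.60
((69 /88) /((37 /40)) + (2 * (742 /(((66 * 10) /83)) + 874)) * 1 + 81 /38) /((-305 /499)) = -224302811867 /70756950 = -3170.05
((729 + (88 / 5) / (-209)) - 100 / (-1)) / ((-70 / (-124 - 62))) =7323471 / 3325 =2202.55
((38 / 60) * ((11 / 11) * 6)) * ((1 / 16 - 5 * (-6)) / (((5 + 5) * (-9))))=-9139 / 7200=-1.27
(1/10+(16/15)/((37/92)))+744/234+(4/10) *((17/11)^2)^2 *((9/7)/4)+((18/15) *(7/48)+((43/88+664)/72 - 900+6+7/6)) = -24895400517665/28394638272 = -876.76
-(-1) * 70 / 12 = 35 / 6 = 5.83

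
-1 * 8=-8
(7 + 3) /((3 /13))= 43.33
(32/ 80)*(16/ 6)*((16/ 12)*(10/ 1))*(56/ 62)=3584/ 279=12.85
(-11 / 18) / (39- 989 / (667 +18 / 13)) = -95579 / 5868252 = -0.02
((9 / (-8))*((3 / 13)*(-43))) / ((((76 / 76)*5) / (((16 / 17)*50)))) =23220 / 221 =105.07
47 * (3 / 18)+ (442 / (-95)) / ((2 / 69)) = -87029 / 570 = -152.68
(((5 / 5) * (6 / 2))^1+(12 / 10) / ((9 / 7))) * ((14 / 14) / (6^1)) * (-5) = -59 / 18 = -3.28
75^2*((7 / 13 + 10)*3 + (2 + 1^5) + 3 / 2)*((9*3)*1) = 142610625 / 26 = 5485024.04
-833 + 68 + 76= -689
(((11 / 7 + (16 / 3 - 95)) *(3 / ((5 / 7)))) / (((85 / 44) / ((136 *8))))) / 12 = -52096 / 3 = -17365.33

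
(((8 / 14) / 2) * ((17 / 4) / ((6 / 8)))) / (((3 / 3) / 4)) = 136 / 21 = 6.48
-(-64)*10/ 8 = 80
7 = 7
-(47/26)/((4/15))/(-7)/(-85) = -141/12376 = -0.01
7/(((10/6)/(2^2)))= 16.80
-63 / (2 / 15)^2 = -14175 / 4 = -3543.75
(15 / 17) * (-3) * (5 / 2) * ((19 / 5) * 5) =-4275 / 34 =-125.74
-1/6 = -0.17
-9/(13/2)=-18/13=-1.38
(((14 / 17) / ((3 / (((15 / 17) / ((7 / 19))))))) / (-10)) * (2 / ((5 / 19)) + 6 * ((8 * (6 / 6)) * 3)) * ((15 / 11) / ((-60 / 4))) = 14402 / 15895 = 0.91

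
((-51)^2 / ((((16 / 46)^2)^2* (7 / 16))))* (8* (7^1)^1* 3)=2183599323 / 32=68237478.84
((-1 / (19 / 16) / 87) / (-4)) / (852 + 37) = 4 / 1469517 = 0.00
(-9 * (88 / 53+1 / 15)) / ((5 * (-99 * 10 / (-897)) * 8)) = -410527 / 1166000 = -0.35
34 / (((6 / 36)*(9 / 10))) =680 / 3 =226.67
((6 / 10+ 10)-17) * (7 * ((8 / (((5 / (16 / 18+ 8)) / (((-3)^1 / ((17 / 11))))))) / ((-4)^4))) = 1232 / 255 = 4.83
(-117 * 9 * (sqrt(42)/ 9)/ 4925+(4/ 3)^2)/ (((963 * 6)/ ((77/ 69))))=616/ 1794069 - 1001 * sqrt(42)/ 218167650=0.00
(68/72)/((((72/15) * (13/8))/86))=3655/351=10.41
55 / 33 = 5 / 3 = 1.67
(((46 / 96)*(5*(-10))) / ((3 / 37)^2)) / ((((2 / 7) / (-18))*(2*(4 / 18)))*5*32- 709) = 16530675 / 3221144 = 5.13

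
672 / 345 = 224 / 115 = 1.95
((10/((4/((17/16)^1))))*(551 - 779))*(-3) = 1816.88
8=8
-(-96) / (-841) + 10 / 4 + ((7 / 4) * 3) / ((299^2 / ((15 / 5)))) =717585409 / 300744964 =2.39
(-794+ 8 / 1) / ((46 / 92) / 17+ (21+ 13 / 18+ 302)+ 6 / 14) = -841806 / 347197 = -2.42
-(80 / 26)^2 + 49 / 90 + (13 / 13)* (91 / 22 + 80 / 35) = -1464509 / 585585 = -2.50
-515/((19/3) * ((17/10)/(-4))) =61800/323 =191.33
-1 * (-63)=63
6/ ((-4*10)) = -3/ 20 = -0.15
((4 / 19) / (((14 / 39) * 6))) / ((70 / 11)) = 143 / 9310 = 0.02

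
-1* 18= -18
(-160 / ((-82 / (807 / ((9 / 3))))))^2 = 463110400 / 1681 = 275496.97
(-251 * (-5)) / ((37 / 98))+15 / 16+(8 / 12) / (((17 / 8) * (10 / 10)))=100397617 / 30192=3325.31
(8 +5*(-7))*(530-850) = 8640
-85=-85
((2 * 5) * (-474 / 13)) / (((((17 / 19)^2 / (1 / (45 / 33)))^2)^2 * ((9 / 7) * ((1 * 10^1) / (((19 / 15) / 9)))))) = -5225264464999666934 / 1859322748172540625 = -2.81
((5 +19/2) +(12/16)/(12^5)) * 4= 4810753/82944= 58.00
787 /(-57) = -787 /57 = -13.81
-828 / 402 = -138 / 67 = -2.06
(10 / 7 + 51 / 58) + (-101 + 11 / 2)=-18918 / 203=-93.19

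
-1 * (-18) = 18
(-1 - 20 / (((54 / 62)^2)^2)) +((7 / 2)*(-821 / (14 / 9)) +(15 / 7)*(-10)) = -28338639551 / 14880348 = -1904.43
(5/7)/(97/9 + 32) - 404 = -217747/539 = -403.98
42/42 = 1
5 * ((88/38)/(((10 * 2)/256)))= 2816/19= 148.21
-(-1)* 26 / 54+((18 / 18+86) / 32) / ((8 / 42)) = 50993 / 3456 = 14.75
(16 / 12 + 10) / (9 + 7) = 17 / 24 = 0.71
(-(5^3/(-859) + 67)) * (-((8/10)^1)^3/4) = 918848/107375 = 8.56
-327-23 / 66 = -21605 / 66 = -327.35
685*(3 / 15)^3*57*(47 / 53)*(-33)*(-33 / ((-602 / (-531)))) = 212234352957 / 797650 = 266074.54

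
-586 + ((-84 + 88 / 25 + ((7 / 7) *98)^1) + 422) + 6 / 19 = -69428 / 475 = -146.16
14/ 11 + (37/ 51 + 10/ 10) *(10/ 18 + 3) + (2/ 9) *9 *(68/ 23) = 1546910/ 116127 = 13.32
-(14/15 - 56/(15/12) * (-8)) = -1078/3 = -359.33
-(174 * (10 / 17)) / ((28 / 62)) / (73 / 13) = -350610 / 8687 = -40.36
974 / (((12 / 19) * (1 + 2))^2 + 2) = 175807 / 1009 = 174.24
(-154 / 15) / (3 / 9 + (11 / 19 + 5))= -2926 / 1685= -1.74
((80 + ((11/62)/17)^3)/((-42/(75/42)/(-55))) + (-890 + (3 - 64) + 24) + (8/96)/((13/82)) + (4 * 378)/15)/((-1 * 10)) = 28578610368987011/447520068340800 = 63.86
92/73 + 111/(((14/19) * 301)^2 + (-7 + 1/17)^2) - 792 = -296529051714305/375003161384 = -790.74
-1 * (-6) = 6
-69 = -69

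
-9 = -9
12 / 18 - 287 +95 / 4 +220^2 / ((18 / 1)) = 87347 / 36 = 2426.31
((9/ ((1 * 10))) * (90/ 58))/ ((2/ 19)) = 1539/ 116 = 13.27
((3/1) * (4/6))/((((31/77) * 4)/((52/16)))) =1001/248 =4.04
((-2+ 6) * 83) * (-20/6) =-3320/3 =-1106.67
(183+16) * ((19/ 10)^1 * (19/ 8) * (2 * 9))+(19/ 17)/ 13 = 142888531/ 8840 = 16163.86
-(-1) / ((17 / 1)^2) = 1 / 289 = 0.00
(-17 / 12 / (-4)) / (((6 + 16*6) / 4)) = 0.01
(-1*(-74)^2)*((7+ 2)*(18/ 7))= -887112/ 7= -126730.29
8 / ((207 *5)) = 8 / 1035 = 0.01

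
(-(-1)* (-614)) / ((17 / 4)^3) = -8.00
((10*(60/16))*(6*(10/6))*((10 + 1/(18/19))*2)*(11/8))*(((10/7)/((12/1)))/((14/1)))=1368125/14112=96.95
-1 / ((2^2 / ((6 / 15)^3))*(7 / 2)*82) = -2 / 35875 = -0.00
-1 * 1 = -1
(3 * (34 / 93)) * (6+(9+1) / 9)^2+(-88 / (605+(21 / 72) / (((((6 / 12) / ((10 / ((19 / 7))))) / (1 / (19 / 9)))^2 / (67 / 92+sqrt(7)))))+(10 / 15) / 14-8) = 449469906088896 * sqrt(7) / 530540223472087441+71239796632689887294639 / 1504081533543367895235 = 47.37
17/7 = 2.43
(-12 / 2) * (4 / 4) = -6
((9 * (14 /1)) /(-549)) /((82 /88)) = -616 /2501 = -0.25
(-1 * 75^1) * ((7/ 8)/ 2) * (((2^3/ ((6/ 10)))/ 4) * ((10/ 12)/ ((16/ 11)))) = -48125/ 768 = -62.66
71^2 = 5041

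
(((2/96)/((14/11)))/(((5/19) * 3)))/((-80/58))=-6061/403200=-0.02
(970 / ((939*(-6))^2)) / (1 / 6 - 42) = -485 / 663935913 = -0.00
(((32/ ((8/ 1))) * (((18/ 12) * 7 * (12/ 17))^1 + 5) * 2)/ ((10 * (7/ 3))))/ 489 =0.01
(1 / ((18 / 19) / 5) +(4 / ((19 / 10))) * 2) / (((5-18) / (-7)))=22715 / 4446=5.11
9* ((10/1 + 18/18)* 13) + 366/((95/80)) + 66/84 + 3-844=200829/266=755.00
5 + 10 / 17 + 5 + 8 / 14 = 1328 / 119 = 11.16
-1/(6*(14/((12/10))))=-1/70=-0.01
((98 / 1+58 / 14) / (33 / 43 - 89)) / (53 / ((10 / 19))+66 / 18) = -461175 / 41576549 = -0.01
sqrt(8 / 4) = sqrt(2) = 1.41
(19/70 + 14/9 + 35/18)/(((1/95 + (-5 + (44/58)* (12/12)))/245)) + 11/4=-1256783/5828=-215.65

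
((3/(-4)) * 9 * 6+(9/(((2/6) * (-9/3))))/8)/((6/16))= -111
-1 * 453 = -453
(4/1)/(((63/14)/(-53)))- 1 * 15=-559/9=-62.11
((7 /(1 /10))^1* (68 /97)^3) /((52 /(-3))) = -16507680 /11864749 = -1.39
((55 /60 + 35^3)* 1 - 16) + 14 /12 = 514333 /12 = 42861.08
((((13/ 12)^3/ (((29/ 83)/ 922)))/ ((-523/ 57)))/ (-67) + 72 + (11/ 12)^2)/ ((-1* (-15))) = 22914825251/ 4389936480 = 5.22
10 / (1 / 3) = 30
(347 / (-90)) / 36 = -0.11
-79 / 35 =-2.26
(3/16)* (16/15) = 1/5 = 0.20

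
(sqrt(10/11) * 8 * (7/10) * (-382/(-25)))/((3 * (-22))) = -5348 * sqrt(110)/45375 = -1.24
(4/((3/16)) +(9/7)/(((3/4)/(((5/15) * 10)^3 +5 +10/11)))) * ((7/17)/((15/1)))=65804/25245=2.61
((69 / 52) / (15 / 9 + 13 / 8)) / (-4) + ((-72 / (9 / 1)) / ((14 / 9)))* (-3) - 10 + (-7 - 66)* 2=-2022585 / 14378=-140.67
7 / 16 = 0.44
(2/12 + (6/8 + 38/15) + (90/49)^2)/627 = 0.01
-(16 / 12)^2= -16 / 9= -1.78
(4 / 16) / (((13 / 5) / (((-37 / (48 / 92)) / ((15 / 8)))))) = -851 / 234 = -3.64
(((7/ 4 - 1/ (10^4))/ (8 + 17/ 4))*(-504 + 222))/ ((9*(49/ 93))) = -25496043/ 3001250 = -8.50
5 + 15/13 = 80/13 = 6.15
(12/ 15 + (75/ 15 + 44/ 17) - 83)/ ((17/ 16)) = -101472/ 1445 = -70.22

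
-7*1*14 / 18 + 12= 59 / 9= 6.56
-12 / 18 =-2 / 3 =-0.67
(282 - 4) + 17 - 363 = -68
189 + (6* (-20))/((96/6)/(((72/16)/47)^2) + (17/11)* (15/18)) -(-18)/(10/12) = 3276463851/15562835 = 210.53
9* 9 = 81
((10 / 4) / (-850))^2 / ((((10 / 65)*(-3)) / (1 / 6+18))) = -1417 / 4161600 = -0.00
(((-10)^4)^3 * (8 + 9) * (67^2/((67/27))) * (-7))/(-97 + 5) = 53817750000000000/23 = 2339902173913043.48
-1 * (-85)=85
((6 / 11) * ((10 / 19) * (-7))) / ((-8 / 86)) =4515 / 209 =21.60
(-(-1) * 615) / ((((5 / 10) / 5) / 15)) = 92250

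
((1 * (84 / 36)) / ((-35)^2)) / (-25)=-1 / 13125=-0.00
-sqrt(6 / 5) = -sqrt(30) / 5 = -1.10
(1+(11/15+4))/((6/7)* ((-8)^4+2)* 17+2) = 301/3135075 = 0.00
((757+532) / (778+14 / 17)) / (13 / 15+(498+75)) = 65739 / 22793984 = 0.00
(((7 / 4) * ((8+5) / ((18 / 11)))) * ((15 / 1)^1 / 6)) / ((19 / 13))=65065 / 2736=23.78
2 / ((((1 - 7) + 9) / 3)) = 2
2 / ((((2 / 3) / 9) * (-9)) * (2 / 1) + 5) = 6 / 11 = 0.55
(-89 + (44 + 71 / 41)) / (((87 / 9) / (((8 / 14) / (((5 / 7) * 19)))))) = -21288 / 112955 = -0.19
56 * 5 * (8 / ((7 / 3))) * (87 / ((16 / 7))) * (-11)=-401940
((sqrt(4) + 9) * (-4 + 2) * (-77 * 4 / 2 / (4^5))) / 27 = 0.12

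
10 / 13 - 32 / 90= 242 / 585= 0.41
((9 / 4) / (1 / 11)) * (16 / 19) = 396 / 19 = 20.84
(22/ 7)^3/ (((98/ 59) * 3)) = 314116/ 50421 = 6.23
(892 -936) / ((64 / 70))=-385 / 8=-48.12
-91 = -91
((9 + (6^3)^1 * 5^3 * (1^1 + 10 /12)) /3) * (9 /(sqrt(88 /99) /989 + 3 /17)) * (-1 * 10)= -666823163950530 /79225489 + 2547128140020 * sqrt(2) /79225489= -8371308.14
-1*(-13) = 13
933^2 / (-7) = -870489 / 7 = -124355.57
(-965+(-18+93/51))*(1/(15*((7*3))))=-1112/357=-3.11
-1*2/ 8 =-1/ 4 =-0.25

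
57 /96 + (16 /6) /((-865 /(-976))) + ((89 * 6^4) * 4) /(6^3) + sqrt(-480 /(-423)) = 4 * sqrt(1410) /141 + 177672601 /83040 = 2140.67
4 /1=4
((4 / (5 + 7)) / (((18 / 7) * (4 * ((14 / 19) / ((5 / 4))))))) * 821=77995 / 1728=45.14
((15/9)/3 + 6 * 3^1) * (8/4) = 334/9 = 37.11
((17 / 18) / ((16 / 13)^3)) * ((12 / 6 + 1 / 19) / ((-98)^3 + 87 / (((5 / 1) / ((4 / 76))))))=-2427685 / 2197417648128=-0.00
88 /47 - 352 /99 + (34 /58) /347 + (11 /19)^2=-2068862536 /1536650289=-1.35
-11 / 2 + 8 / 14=-69 / 14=-4.93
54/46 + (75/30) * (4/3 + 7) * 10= 14456/69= 209.51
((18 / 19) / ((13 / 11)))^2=39204 / 61009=0.64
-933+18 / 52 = -24249 / 26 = -932.65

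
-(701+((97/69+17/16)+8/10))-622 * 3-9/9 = -14193401/5520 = -2571.27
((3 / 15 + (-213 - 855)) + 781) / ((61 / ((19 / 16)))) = -13623 / 2440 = -5.58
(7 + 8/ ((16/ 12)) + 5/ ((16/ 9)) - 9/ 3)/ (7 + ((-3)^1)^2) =205/ 256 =0.80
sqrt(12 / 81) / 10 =0.04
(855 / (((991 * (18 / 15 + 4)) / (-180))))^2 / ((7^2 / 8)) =1184260500000 / 8132612761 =145.62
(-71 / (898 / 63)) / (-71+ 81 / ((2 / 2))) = -0.50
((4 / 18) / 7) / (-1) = -0.03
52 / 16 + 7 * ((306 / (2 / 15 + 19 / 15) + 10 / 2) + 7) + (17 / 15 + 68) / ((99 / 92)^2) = 986148707 / 588060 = 1676.95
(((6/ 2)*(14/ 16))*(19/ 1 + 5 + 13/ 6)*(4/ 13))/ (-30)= -1099/ 1560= -0.70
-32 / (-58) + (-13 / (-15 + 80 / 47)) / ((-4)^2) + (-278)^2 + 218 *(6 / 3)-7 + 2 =22537527719 / 290000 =77715.61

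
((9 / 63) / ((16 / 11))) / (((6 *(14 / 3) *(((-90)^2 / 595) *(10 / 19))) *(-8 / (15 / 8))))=-3553 / 30965760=-0.00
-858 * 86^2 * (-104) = 659959872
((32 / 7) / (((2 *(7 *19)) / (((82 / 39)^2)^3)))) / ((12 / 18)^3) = 608013342848 / 121331497833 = 5.01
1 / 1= 1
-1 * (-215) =215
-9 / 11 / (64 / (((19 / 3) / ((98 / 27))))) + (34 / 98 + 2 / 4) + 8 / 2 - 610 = -41752259 / 68992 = -605.18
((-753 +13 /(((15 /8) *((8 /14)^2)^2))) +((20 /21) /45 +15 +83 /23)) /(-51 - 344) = 465541483 /274730400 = 1.69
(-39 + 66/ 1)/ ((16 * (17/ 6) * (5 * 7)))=0.02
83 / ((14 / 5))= 415 / 14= 29.64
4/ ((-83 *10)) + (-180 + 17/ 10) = -147993/ 830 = -178.30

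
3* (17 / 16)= 51 / 16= 3.19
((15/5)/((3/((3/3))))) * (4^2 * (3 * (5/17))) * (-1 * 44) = -10560/17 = -621.18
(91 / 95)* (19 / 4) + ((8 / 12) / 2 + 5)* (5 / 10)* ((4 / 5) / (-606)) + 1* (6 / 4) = 21985 / 3636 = 6.05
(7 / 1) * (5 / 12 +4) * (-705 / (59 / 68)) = -1482145 / 59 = -25121.10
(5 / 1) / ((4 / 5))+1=29 / 4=7.25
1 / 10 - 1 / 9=-1 / 90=-0.01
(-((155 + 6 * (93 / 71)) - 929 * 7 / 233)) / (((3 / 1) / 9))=-6697398 / 16543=-404.85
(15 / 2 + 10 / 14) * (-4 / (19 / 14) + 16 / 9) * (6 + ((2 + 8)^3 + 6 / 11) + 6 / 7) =-892055000 / 92169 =-9678.47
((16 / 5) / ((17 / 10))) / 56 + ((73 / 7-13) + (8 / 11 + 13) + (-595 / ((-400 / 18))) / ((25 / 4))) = 5063689 / 327250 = 15.47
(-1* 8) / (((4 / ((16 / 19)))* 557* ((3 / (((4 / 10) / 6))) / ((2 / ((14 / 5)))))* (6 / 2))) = -0.00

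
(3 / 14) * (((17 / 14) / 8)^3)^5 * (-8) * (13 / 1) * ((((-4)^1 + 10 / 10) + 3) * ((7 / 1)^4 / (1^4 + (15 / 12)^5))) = 0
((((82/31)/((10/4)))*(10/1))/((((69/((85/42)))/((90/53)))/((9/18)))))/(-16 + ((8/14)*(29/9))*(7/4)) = -125460/6084029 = -0.02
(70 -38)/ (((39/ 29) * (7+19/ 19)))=2.97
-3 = -3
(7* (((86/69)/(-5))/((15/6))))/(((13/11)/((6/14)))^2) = -62436/680225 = -0.09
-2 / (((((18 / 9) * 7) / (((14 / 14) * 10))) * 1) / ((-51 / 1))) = 510 / 7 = 72.86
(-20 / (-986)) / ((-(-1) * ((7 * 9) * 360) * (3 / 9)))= 1 / 372708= 0.00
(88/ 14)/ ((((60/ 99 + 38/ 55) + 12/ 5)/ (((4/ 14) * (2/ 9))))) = 968/ 8967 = 0.11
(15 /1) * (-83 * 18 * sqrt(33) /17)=-22410 * sqrt(33) /17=-7572.69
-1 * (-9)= 9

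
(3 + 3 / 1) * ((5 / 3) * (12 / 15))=8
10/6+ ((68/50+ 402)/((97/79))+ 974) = 9487883/7275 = 1304.18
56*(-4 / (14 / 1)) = -16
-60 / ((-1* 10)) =6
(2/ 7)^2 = 4/ 49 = 0.08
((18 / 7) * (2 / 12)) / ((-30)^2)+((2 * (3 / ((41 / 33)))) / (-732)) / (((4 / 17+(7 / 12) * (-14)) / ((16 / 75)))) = 2777293 / 4248948900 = 0.00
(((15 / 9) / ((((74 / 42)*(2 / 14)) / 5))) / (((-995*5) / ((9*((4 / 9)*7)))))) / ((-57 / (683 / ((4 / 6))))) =468538 / 139897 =3.35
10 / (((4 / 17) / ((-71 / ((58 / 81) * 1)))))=-488835 / 116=-4214.09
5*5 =25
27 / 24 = 9 / 8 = 1.12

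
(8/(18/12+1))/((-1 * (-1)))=3.20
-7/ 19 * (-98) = 686/ 19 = 36.11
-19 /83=-0.23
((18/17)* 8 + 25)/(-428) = -569/7276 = -0.08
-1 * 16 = -16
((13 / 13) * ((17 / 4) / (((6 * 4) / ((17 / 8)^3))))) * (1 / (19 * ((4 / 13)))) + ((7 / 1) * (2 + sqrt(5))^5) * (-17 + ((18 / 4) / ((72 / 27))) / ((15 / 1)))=-161241.65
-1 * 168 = -168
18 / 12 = 3 / 2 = 1.50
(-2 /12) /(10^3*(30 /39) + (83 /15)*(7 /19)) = -1235 /5715106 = -0.00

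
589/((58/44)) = 446.83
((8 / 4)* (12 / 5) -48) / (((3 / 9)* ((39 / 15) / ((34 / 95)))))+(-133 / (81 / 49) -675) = -77356712 / 100035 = -773.30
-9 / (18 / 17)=-17 / 2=-8.50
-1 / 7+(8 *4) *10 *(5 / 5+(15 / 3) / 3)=17917 / 21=853.19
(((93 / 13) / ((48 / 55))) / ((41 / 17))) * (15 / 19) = 434775 / 162032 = 2.68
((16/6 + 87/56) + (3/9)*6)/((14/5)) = 5225/2352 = 2.22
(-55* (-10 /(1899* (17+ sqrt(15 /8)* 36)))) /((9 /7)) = 0.00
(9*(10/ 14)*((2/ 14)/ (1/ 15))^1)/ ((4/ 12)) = 2025/ 49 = 41.33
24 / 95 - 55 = -54.75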